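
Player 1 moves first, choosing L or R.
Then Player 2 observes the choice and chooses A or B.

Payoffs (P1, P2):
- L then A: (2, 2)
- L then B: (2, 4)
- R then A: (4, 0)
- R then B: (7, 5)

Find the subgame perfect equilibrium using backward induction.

P1 plays R, P2 plays B after L and B after R; Payoff (7, 5)

Work:
Backward induction:
After L: P2 chooses B → P1 gets 2
After R: P2 chooses B → P1 gets 7
P1 chooses R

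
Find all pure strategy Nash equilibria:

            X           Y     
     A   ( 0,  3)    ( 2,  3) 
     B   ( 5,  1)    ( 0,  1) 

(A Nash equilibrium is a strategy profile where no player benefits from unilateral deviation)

Nash equilibrium: (A, Y), (B, X)

Work:
Best responses:
  P1 vs X: payoffs [0, 5] → best response B (payoff 5)
  P1 vs Y: payoffs [2, 0] → best response A (payoff 2)
  P2 vs A: payoffs [3, 3] → best response X/Y (payoff 3)
  P2 vs B: payoffs [1, 1] → best response X/Y (payoff 1)
Mutual best responses: (A,Y), (B,X) → Nash equilibria.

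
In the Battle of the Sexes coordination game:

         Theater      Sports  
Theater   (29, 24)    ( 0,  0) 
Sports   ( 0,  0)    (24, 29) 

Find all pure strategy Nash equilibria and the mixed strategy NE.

Pure NE: (Theater, Theater) and (Sports, Sports); Mixed NE: p = 0.5472, q = 0.4528

Work:
Check pure NE:
(Theater, Theater): (29, 24) - no unilateral deviation beneficial
(Sports, Sports): (24, 29) - no unilateral deviation beneficial
Mixed NE: P1 plays Theater with p = 0.5472, P2 plays Theater with q = 0.4528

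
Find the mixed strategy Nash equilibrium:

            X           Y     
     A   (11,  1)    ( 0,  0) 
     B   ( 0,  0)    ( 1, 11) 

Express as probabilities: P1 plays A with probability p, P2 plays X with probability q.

p = 0.9167, q = 0.0833

Work:
Find probabilities that make opponent indifferent:
P2 chooses q to make P1 indifferent between A and B
P1 chooses p to make P2 indifferent between X and Y
Mixed NE: P1 plays (A: 0.9167, B: 0.0833), P2 plays (X: 0.0833, Y: 0.9167)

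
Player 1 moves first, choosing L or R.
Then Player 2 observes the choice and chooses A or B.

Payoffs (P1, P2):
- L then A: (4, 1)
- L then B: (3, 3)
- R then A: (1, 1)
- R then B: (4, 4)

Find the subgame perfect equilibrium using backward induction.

P1 plays R, P2 plays B after L and B after R; Payoff (4, 4)

Work:
Backward induction:
After L: P2 chooses B → P1 gets 3
After R: P2 chooses B → P1 gets 4
P1 chooses R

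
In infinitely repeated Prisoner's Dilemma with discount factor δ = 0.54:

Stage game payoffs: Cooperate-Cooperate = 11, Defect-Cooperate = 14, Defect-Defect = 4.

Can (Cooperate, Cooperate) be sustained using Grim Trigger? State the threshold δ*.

δ* = 0.3; since δ = 0.54 ≥ 0.3, cooperation can be sustained

Work:
For Grim Trigger:
Cooperate forever: 11/(1-δ)
Defect then punished: 14 + 4·δ/(1-δ)
Need: 11/(1-δ) ≥ 14 + 4·δ/(1-δ)
Solving: δ ≥ (T-R)/(T-P) = (14-11)/(14-4) = 0.3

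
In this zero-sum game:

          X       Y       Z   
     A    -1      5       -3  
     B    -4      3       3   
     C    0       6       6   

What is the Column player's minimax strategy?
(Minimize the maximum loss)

Column should play X, value = 0

Work:
Column player minimizes Row's maximum payoff:
Column X: max payoff to Row = 0
Column Y: max payoff to Row = 6
Column Z: max payoff to Row = 6
Minimum is 0, achieved by column X.
Minimax strategy: X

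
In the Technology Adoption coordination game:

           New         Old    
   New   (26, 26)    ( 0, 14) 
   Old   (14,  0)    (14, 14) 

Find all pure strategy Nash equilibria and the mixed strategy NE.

Pure NE: (New, New) and (Old, Old); Mixed NE: p = 0.5385, q = 0.5385

Work:
Check pure NE:
(New, New): (26, 26) - no unilateral deviation beneficial
(Old, Old): (14, 14) - no unilateral deviation beneficial
Mixed NE: P1 plays New with p = 0.5385, P2 plays New with q = 0.5385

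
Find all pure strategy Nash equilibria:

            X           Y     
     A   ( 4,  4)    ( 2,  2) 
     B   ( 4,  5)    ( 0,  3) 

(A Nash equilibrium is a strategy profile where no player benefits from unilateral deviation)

Nash equilibrium: (A, X), (B, X)

Work:
Best responses:
  P1 vs X: payoffs [4, 4] → best response A/B (payoff 4)
  P1 vs Y: payoffs [2, 0] → best response A (payoff 2)
  P2 vs A: payoffs [4, 2] → best response X (payoff 4)
  P2 vs B: payoffs [5, 3] → best response X (payoff 5)
Mutual best responses: (A,X), (B,X) → Nash equilibria.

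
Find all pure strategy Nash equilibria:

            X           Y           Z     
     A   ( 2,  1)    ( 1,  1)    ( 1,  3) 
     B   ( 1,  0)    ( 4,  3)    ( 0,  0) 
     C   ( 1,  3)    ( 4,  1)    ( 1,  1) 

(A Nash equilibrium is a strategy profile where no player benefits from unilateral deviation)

Nash equilibrium: (A, Z), (B, Y)

Work:
Best responses:
  P1 vs X: payoffs [2, 1, 1] → best response A (payoff 2)
  P1 vs Y: payoffs [1, 4, 4] → best response B/C (payoff 4)
  P1 vs Z: payoffs [1, 0, 1] → best response A/C (payoff 1)
  P2 vs A: payoffs [1, 1, 3] → best response Z (payoff 3)
  P2 vs B: payoffs [0, 3, 0] → best response Y (payoff 3)
  P2 vs C: payoffs [3, 1, 1] → best response X (payoff 3)
Mutual best responses: (A,Z), (B,Y) → Nash equilibria.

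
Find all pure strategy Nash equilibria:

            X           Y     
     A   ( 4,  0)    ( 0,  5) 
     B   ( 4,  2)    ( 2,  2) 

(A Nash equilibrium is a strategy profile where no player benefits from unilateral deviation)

Nash equilibrium: (B, X), (B, Y)

Work:
Best responses:
  P1 vs X: payoffs [4, 4] → best response A/B (payoff 4)
  P1 vs Y: payoffs [0, 2] → best response B (payoff 2)
  P2 vs A: payoffs [0, 5] → best response Y (payoff 5)
  P2 vs B: payoffs [2, 2] → best response X/Y (payoff 2)
Mutual best responses: (B,X), (B,Y) → Nash equilibria.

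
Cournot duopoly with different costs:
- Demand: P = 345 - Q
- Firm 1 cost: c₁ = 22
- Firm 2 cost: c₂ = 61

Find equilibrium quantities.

q₁* = 120.67, q₂* = 81.67

Work:
Reaction: q₁ = (345 - 22 - q₂)/2
Reaction: q₂ = (345 - 61 - q₁)/2
Solve simultaneously:
q₁* = (345 - 2×22 + 61)/3 = 120.67
q₂* = (345 - 2×61 + 22)/3 = 81.67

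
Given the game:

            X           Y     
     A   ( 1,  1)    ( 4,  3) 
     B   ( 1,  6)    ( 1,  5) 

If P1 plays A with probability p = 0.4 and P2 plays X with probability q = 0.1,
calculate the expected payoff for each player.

E[P1] = 2.08, E[P2] = 4.18

Work:
E[P1] = p·q·π₁(A,X) + p·(1-q)·π₁(A,Y) + (1-p)·q·π₁(B,X) + (1-p)·(1-q)·π₁(B,Y)
= 0.4·0.1·1 + 0.4·0.9·4 + 0.6·0.1·1 + 0.6·0.9·1
= 2.08

E[P2] = 4.18 (similar calculation)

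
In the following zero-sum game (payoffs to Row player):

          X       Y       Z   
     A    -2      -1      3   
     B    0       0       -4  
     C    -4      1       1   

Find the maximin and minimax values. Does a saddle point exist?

Maximin = -2, Minimax = 0, Saddle: False

Work:
Row minimums: [-2, -4, -4] → maximin = -2
Column maximums: [0, 1, 3] → minimax = 0
No saddle point (maximin ≠ minimax). Mixed strategy needed.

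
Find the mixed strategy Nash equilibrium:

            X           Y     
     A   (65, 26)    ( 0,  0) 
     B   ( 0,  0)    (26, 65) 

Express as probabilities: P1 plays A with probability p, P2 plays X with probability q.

p = 0.7143, q = 0.2857

Work:
Find probabilities that make opponent indifferent:
P2 chooses q to make P1 indifferent between A and B
P1 chooses p to make P2 indifferent between X and Y
Mixed NE: P1 plays (A: 0.7143, B: 0.2857), P2 plays (X: 0.2857, Y: 0.7143)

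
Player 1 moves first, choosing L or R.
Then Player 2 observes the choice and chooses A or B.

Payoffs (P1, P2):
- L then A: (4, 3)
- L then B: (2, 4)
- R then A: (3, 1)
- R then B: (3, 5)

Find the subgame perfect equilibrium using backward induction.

P1 plays R, P2 plays B after L and B after R; Payoff (3, 5)

Work:
Backward induction:
After L: P2 chooses B → P1 gets 2
After R: P2 chooses B → P1 gets 3
P1 chooses R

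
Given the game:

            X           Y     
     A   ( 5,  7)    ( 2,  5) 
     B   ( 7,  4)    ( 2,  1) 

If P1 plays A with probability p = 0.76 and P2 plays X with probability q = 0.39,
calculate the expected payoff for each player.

E[P1] = 3.3572, E[P2] = 4.9136

Work:
E[P1] = p·q·π₁(A,X) + p·(1-q)·π₁(A,Y) + (1-p)·q·π₁(B,X) + (1-p)·(1-q)·π₁(B,Y)
= 0.76·0.39·5 + 0.76·0.61·2 + 0.24·0.39·7 + 0.24·0.61·2
= 3.3572

E[P2] = 4.9136 (similar calculation)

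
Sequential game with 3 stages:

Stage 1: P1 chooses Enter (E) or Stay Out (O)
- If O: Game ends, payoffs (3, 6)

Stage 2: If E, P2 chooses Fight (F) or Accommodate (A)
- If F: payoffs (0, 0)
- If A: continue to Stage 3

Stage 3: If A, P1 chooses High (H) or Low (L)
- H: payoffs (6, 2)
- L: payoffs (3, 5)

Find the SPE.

SPE: (E, A, H); Outcome (6, 2)

Work:
Stage 3: P1 chooses H (6 vs 3)
Stage 2: P2: F->0, A->2 (anticipating H). Choose A
Stage 1: P1: O->3, E->6 (anticipating A, H). Choose E
SPE path: E -> A -> H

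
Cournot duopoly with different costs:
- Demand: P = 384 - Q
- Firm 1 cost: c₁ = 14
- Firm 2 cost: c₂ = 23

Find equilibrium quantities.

q₁* = 126.33, q₂* = 117.33

Work:
Reaction: q₁ = (384 - 14 - q₂)/2
Reaction: q₂ = (384 - 23 - q₁)/2
Solve simultaneously:
q₁* = (384 - 2×14 + 23)/3 = 126.33
q₂* = (384 - 2×23 + 14)/3 = 117.33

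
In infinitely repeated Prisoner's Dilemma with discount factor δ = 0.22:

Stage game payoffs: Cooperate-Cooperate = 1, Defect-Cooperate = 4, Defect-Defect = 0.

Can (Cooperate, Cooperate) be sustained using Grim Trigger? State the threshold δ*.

δ* = 0.75; since δ = 0.22 < 0.75, cooperation cannot be sustained

Work:
For Grim Trigger:
Cooperate forever: 1/(1-δ)
Defect then punished: 4 + 0·δ/(1-δ)
Need: 1/(1-δ) ≥ 4 + 0·δ/(1-δ)
Solving: δ ≥ (T-R)/(T-P) = (4-1)/(4-0) = 0.75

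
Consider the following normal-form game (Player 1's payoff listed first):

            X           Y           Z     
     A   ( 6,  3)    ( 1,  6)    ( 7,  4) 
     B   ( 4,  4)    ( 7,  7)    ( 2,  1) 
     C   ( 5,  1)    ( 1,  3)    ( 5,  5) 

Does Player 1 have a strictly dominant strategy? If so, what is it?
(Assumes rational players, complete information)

No strictly dominant strategy exists for Player 1

Work:
A strategy strictly dominates another if it gives a strictly higher payoff against every opponent action. Compare each pair of P1's strategies column-by-column:
  A vs B: [6 vs 4, 1 vs 7, 7 vs 2] → A does not strictly dominate B (column Y: 1 ≤ 7)
  A vs C: [6 vs 5, 1 vs 1, 7 vs 5] → A does not strictly dominate C (column Y: 1 ≤ 1)
  B vs A: [4 vs 6, 7 vs 1, 2 vs 7] → B does not strictly dominate A (column X: 4 ≤ 6)
  B vs C: [4 vs 5, 7 vs 1, 2 vs 5] → B does not strictly dominate C (column X: 4 ≤ 5)
  C vs A: [5 vs 6, 1 vs 1, 5 vs 7] → C does not strictly dominate A (column X: 5 ≤ 6)
  C vs B: [5 vs 4, 1 vs 7, 5 vs 2] → C does not strictly dominate B (column Y: 1 ≤ 7)
No single strategy strictly dominates all others → no strictly dominant strategy.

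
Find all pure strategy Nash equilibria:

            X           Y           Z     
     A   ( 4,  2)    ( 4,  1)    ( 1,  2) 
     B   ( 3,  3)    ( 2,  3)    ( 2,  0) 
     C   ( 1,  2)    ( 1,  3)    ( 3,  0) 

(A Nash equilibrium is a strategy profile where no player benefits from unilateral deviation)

Nash equilibrium: (A, X)

Work:
Best responses:
  P1 vs X: payoffs [4, 3, 1] → best response A (payoff 4)
  P1 vs Y: payoffs [4, 2, 1] → best response A (payoff 4)
  P1 vs Z: payoffs [1, 2, 3] → best response C (payoff 3)
  P2 vs A: payoffs [2, 1, 2] → best response X/Z (payoff 2)
  P2 vs B: payoffs [3, 3, 0] → best response X/Y (payoff 3)
  P2 vs C: payoffs [2, 3, 0] → best response Y (payoff 3)
Mutual best responses: (A,X) → Nash equilibria.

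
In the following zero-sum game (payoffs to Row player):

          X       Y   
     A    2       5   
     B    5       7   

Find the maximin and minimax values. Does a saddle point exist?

Maximin = 5, Minimax = 5, Saddle: True

Work:
Row minimums: [2, 5] → maximin = 5
Column maximums: [5, 7] → minimax = 5
Saddle point exists! Game value = 5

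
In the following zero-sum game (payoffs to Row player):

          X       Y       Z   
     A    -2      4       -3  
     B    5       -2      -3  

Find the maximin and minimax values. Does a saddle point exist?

Maximin = -3, Minimax = -3, Saddle: True

Work:
Row minimums: [-3, -3] → maximin = -3
Column maximums: [5, 4, -3] → minimax = -3
Saddle point exists! Game value = -3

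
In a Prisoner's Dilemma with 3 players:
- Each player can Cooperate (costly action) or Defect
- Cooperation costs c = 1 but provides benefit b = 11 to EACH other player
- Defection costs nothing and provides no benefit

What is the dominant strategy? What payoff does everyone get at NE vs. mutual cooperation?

Dominant: Defect; NE payoff = 0; Coop payoff = 21

Work:
Defect dominates (saves cost c = 1, benefit to others is external)
NE: All defect → everyone gets 0
If all cooperate: each receives (2)×11 - 1 = 21
Social dilemma: 21 > 0 but NE gives 0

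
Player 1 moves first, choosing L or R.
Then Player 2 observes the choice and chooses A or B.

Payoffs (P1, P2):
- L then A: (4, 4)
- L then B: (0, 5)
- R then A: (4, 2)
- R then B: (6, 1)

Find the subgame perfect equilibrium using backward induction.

P1 plays R, P2 plays B after L and A after R; Payoff (4, 2)

Work:
Backward induction:
After L: P2 chooses B → P1 gets 0
After R: P2 chooses A → P1 gets 4
P1 chooses R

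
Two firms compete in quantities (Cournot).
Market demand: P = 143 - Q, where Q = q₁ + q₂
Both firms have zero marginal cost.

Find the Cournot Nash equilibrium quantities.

q₁* = q₂* = 47.67; P* = 47.67

Work:
Profit: π_i = P·q_i = (a - q_i - q_j)·q_i
FOC: ∂π_i/∂q_i = a - 2q_i - q_j = 0
Reaction function: q_i = (143 - q_j)/2
Symmetry: q* = 143/3 = 47.67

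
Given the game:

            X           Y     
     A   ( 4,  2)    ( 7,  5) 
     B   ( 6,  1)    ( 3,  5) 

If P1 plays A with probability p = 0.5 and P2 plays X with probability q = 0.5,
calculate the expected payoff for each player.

E[P1] = 5.0, E[P2] = 3.25

Work:
E[P1] = p·q·π₁(A,X) + p·(1-q)·π₁(A,Y) + (1-p)·q·π₁(B,X) + (1-p)·(1-q)·π₁(B,Y)
= 0.5·0.5·4 + 0.5·0.5·7 + 0.5·0.5·6 + 0.5·0.5·3
= 5.0

E[P2] = 3.25 (similar calculation)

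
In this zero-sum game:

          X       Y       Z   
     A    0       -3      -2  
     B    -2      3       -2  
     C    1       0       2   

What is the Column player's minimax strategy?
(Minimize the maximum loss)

Column should play X, value = 1

Work:
Column player minimizes Row's maximum payoff:
Column X: max payoff to Row = 1
Column Y: max payoff to Row = 3
Column Z: max payoff to Row = 2
Minimum is 1, achieved by column X.
Minimax strategy: X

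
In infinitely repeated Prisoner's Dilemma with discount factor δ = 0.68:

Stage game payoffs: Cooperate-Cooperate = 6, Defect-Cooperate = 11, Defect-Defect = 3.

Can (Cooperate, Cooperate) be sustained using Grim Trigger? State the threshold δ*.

δ* = 0.625; since δ = 0.68 ≥ 0.625, cooperation can be sustained

Work:
For Grim Trigger:
Cooperate forever: 6/(1-δ)
Defect then punished: 11 + 3·δ/(1-δ)
Need: 6/(1-δ) ≥ 11 + 3·δ/(1-δ)
Solving: δ ≥ (T-R)/(T-P) = (11-6)/(11-3) = 0.625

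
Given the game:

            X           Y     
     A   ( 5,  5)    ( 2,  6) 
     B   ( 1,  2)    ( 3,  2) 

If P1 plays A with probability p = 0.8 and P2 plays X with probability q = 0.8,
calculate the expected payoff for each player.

E[P1] = 3.8, E[P2] = 4.56

Work:
E[P1] = p·q·π₁(A,X) + p·(1-q)·π₁(A,Y) + (1-p)·q·π₁(B,X) + (1-p)·(1-q)·π₁(B,Y)
= 0.8·0.8·5 + 0.8·0.2·2 + 0.2·0.8·1 + 0.2·0.2·3
= 3.8

E[P2] = 4.56 (similar calculation)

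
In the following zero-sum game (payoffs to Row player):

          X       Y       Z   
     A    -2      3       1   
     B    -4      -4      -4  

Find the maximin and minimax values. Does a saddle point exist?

Maximin = -2, Minimax = -2, Saddle: True

Work:
Row minimums: [-2, -4] → maximin = -2
Column maximums: [-2, 3, 1] → minimax = -2
Saddle point exists! Game value = -2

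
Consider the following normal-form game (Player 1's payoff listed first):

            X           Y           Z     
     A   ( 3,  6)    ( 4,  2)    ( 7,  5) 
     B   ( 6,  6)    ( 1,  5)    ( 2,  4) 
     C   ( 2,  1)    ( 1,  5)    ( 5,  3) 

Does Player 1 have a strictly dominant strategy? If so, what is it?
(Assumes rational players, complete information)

No strictly dominant strategy exists for Player 1

Work:
A strategy strictly dominates another if it gives a strictly higher payoff against every opponent action. Compare each pair of P1's strategies column-by-column:
  A vs B: [3 vs 6, 4 vs 1, 7 vs 2] → A does not strictly dominate B (column X: 3 ≤ 6)
  A vs C: [3 vs 2, 4 vs 1, 7 vs 5] → A strictly dominates C
  B vs A: [6 vs 3, 1 vs 4, 2 vs 7] → B does not strictly dominate A (column Y: 1 ≤ 4)
  B vs C: [6 vs 2, 1 vs 1, 2 vs 5] → B does not strictly dominate C (column Y: 1 ≤ 1)
  C vs A: [2 vs 3, 1 vs 4, 5 vs 7] → C does not strictly dominate A (column X: 2 ≤ 3)
  C vs B: [2 vs 6, 1 vs 1, 5 vs 2] → C does not strictly dominate B (column X: 2 ≤ 6)
No single strategy strictly dominates all others → no strictly dominant strategy.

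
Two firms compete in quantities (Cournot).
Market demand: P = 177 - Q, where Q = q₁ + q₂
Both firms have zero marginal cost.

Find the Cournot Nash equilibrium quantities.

q₁* = q₂* = 59.0; P* = 59.0

Work:
Profit: π_i = P·q_i = (a - q_i - q_j)·q_i
FOC: ∂π_i/∂q_i = a - 2q_i - q_j = 0
Reaction function: q_i = (177 - q_j)/2
Symmetry: q* = 177/3 = 59.0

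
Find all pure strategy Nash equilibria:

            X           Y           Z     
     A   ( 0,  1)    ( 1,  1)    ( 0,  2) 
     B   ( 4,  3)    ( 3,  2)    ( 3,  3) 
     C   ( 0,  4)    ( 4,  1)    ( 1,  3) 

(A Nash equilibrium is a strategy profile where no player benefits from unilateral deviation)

Nash equilibrium: (B, X), (B, Z)

Work:
Best responses:
  P1 vs X: payoffs [0, 4, 0] → best response B (payoff 4)
  P1 vs Y: payoffs [1, 3, 4] → best response C (payoff 4)
  P1 vs Z: payoffs [0, 3, 1] → best response B (payoff 3)
  P2 vs A: payoffs [1, 1, 2] → best response Z (payoff 2)
  P2 vs B: payoffs [3, 2, 3] → best response X/Z (payoff 3)
  P2 vs C: payoffs [4, 1, 3] → best response X (payoff 4)
Mutual best responses: (B,X), (B,Z) → Nash equilibria.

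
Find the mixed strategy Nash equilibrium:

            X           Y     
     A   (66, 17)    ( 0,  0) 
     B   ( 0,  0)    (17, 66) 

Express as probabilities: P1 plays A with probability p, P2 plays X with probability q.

p = 0.7952, q = 0.2048

Work:
Find probabilities that make opponent indifferent:
P2 chooses q to make P1 indifferent between A and B
P1 chooses p to make P2 indifferent between X and Y
Mixed NE: P1 plays (A: 0.7952, B: 0.2048), P2 plays (X: 0.2048, Y: 0.7952)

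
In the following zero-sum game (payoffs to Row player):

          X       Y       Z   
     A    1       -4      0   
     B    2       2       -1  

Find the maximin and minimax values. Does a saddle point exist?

Maximin = -1, Minimax = 0, Saddle: False

Work:
Row minimums: [-4, -1] → maximin = -1
Column maximums: [2, 2, 0] → minimax = 0
No saddle point (maximin ≠ minimax). Mixed strategy needed.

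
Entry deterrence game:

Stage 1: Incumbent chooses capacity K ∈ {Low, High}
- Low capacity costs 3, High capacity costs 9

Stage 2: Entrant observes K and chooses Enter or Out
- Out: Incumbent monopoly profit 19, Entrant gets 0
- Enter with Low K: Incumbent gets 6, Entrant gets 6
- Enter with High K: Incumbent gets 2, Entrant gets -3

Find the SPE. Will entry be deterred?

SPE: (High, Enter|Low, Out|High); Entry deterred. Incumbent net profit = 10

Work:
After Low K: Entrant enters (6 > 0)
After High K: Entrant stays out (-3 < 0)
Incumbent: Low → 6−3=3, High → 19−9=10
Incumbent chooses High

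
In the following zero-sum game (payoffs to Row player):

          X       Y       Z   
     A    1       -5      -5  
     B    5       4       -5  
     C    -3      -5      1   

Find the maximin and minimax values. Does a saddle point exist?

Maximin = -5, Minimax = 1, Saddle: False

Work:
Row minimums: [-5, -5, -5] → maximin = -5
Column maximums: [5, 4, 1] → minimax = 1
No saddle point (maximin ≠ minimax). Mixed strategy needed.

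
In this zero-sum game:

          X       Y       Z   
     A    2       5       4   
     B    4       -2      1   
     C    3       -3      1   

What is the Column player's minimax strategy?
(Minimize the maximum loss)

Column should play X or Z (all achieve the minimum), value = 4

Work:
Column player minimizes Row's maximum payoff:
Column X: max payoff to Row = 4
Column Y: max payoff to Row = 5
Column Z: max payoff to Row = 4
Minimum is 4, achieved by columns X, Z (tied).
Each of X or Z is a minimax strategy.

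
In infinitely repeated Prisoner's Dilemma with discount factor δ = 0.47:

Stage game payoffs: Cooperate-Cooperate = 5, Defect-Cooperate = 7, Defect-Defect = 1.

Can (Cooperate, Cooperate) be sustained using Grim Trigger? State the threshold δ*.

δ* = 0.3333; since δ = 0.47 ≥ 0.3333, cooperation can be sustained

Work:
For Grim Trigger:
Cooperate forever: 5/(1-δ)
Defect then punished: 7 + 1·δ/(1-δ)
Need: 5/(1-δ) ≥ 7 + 1·δ/(1-δ)
Solving: δ ≥ (T-R)/(T-P) = (7-5)/(7-1) = 0.3333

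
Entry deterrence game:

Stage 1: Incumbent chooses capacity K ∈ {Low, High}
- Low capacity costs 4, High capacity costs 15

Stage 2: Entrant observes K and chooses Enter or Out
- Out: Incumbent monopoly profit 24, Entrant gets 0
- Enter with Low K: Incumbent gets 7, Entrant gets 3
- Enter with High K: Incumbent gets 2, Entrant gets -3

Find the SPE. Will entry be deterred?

SPE: (High, Enter|Low, Out|High); Entry deterred. Incumbent net profit = 9

Work:
After Low K: Entrant enters (3 > 0)
After High K: Entrant stays out (-3 < 0)
Incumbent: Low → 7−4=3, High → 24−15=9
Incumbent chooses High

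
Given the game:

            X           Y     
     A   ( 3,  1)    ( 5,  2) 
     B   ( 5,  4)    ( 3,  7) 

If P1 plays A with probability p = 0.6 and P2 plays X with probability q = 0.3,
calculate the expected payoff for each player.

E[P1] = 4.08, E[P2] = 3.46

Work:
E[P1] = p·q·π₁(A,X) + p·(1-q)·π₁(A,Y) + (1-p)·q·π₁(B,X) + (1-p)·(1-q)·π₁(B,Y)
= 0.6·0.3·3 + 0.6·0.7·5 + 0.4·0.3·5 + 0.4·0.7·3
= 4.08

E[P2] = 3.46 (similar calculation)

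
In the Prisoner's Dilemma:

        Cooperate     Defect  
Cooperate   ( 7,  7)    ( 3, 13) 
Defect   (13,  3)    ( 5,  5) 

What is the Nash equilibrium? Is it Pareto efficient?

(Defect, Defect) is NE; not Pareto efficient

Work:
Defect dominates Cooperate for both players:
If P2 cooperates: Defect (13) > Cooperate (7)
If P2 defects: Defect (5) > Cooperate (3)
NE: (Defect, Defect) with payoff (5, 5)
But (Cooperate, Cooperate) = (7, 7) Pareto dominates (5, 5)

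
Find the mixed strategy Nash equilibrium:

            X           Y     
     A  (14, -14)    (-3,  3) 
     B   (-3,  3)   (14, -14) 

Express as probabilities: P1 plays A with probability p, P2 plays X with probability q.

p = 0.5, q = 0.5

Work:
Find probabilities that make opponent indifferent:
P2 chooses q to make P1 indifferent between A and B
P1 chooses p to make P2 indifferent between X and Y
Mixed NE: P1 plays (A: 0.5, B: 0.5), P2 plays (X: 0.5, Y: 0.5)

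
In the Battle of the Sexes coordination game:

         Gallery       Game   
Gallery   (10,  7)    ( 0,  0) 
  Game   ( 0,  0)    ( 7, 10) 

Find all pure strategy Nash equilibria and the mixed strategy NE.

Pure NE: (Gallery, Gallery) and (Game, Game); Mixed NE: p = 0.5882, q = 0.4118

Work:
Check pure NE:
(Gallery, Gallery): (10, 7) - no unilateral deviation beneficial
(Game, Game): (7, 10) - no unilateral deviation beneficial
Mixed NE: P1 plays Gallery with p = 0.5882, P2 plays Gallery with q = 0.4118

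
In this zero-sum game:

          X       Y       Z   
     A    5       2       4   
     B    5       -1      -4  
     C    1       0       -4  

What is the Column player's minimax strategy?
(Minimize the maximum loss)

Column should play Y, value = 2

Work:
Column player minimizes Row's maximum payoff:
Column X: max payoff to Row = 5
Column Y: max payoff to Row = 2
Column Z: max payoff to Row = 4
Minimum is 2, achieved by column Y.
Minimax strategy: Y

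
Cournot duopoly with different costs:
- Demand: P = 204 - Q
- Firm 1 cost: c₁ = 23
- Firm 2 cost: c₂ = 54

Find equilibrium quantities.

q₁* = 70.67, q₂* = 39.67

Work:
Reaction: q₁ = (204 - 23 - q₂)/2
Reaction: q₂ = (204 - 54 - q₁)/2
Solve simultaneously:
q₁* = (204 - 2×23 + 54)/3 = 70.67
q₂* = (204 - 2×54 + 23)/3 = 39.67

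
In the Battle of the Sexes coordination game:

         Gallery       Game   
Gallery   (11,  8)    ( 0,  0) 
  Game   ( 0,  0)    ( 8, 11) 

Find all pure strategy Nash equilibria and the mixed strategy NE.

Pure NE: (Gallery, Gallery) and (Game, Game); Mixed NE: p = 0.5789, q = 0.4211

Work:
Check pure NE:
(Gallery, Gallery): (11, 8) - no unilateral deviation beneficial
(Game, Game): (8, 11) - no unilateral deviation beneficial
Mixed NE: P1 plays Gallery with p = 0.5789, P2 plays Gallery with q = 0.4211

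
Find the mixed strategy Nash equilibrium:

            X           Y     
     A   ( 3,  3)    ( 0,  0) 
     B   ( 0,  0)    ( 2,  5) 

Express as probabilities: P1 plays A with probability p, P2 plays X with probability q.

p = 0.625, q = 0.4

Work:
Find probabilities that make opponent indifferent:
P2 chooses q to make P1 indifferent between A and B
P1 chooses p to make P2 indifferent between X and Y
Mixed NE: P1 plays (A: 0.625, B: 0.375), P2 plays (X: 0.4, Y: 0.6)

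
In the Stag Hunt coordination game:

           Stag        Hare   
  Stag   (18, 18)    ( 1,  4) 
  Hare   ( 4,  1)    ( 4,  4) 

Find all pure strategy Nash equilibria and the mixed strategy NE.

Pure NE: (Stag, Stag) and (Hare, Hare); Mixed NE: p = 0.1765, q = 0.1765

Work:
Check pure NE:
(Stag, Stag): (18, 18) - no unilateral deviation beneficial
(Hare, Hare): (4, 4) - no unilateral deviation beneficial
Mixed NE: P1 plays Stag with p = 0.1765, P2 plays Stag with q = 0.1765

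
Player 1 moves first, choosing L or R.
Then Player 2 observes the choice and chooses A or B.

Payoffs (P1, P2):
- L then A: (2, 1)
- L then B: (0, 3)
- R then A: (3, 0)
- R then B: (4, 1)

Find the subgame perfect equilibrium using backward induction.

P1 plays R, P2 plays B after L and B after R; Payoff (4, 1)

Work:
Backward induction:
After L: P2 chooses B → P1 gets 0
After R: P2 chooses B → P1 gets 4
P1 chooses R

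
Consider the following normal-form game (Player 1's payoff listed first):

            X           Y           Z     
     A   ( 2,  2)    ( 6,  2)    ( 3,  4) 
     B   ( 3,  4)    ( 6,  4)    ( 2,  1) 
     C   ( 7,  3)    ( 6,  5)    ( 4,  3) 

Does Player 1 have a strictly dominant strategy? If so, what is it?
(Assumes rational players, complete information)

No strictly dominant strategy exists for Player 1

Work:
A strategy strictly dominates another if it gives a strictly higher payoff against every opponent action. Compare each pair of P1's strategies column-by-column:
  A vs B: [2 vs 3, 6 vs 6, 3 vs 2] → A does not strictly dominate B (column X: 2 ≤ 3)
  A vs C: [2 vs 7, 6 vs 6, 3 vs 4] → A does not strictly dominate C (column X: 2 ≤ 7)
  B vs A: [3 vs 2, 6 vs 6, 2 vs 3] → B does not strictly dominate A (column Y: 6 ≤ 6)
  B vs C: [3 vs 7, 6 vs 6, 2 vs 4] → B does not strictly dominate C (column X: 3 ≤ 7)
  C vs A: [7 vs 2, 6 vs 6, 4 vs 3] → C does not strictly dominate A (column Y: 6 ≤ 6)
  C vs B: [7 vs 3, 6 vs 6, 4 vs 2] → C does not strictly dominate B (column Y: 6 ≤ 6)
No single strategy strictly dominates all others → no strictly dominant strategy.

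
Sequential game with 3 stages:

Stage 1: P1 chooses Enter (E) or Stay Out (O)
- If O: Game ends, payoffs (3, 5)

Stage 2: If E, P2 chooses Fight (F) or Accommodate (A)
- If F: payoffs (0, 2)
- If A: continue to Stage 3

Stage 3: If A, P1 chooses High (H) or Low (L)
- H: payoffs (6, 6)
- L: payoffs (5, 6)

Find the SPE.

SPE: (E, A, H); Outcome (6, 6)

Work:
Stage 3: P1 chooses H (6 vs 5)
Stage 2: P2: F->2, A->6 (anticipating H). Choose A
Stage 1: P1: O->3, E->6 (anticipating A, H). Choose E
SPE path: E -> A -> H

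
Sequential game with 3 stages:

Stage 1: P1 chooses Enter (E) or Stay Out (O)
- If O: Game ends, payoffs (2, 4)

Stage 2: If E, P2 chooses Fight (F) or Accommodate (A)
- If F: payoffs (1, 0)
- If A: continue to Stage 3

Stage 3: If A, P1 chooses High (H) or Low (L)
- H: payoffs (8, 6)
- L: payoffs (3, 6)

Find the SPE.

SPE: (E, A, H); Outcome (8, 6)

Work:
Stage 3: P1 chooses H (8 vs 3)
Stage 2: P2: F->0, A->6 (anticipating H). Choose A
Stage 1: P1: O->2, E->8 (anticipating A, H). Choose E
SPE path: E -> A -> H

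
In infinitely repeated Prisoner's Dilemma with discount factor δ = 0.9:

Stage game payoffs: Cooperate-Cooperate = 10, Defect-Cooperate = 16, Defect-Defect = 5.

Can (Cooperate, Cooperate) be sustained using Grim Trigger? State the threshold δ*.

δ* = 0.5455; since δ = 0.9 ≥ 0.5455, cooperation can be sustained

Work:
For Grim Trigger:
Cooperate forever: 10/(1-δ)
Defect then punished: 16 + 5·δ/(1-δ)
Need: 10/(1-δ) ≥ 16 + 5·δ/(1-δ)
Solving: δ ≥ (T-R)/(T-P) = (16-10)/(16-5) = 0.5455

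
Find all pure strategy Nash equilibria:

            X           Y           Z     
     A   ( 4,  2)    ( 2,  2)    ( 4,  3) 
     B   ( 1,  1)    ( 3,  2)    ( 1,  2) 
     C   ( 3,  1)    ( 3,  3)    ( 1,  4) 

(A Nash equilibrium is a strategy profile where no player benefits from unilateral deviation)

Nash equilibrium: (A, Z), (B, Y)

Work:
Best responses:
  P1 vs X: payoffs [4, 1, 3] → best response A (payoff 4)
  P1 vs Y: payoffs [2, 3, 3] → best response B/C (payoff 3)
  P1 vs Z: payoffs [4, 1, 1] → best response A (payoff 4)
  P2 vs A: payoffs [2, 2, 3] → best response Z (payoff 3)
  P2 vs B: payoffs [1, 2, 2] → best response Y/Z (payoff 2)
  P2 vs C: payoffs [1, 3, 4] → best response Z (payoff 4)
Mutual best responses: (A,Z), (B,Y) → Nash equilibria.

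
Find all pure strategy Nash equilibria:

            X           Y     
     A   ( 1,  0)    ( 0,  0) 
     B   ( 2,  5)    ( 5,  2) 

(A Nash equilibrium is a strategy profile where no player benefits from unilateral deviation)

Nash equilibrium: (B, X)

Work:
Best responses:
  P1 vs X: payoffs [1, 2] → best response B (payoff 2)
  P1 vs Y: payoffs [0, 5] → best response B (payoff 5)
  P2 vs A: payoffs [0, 0] → best response X/Y (payoff 0)
  P2 vs B: payoffs [5, 2] → best response X (payoff 5)
Mutual best responses: (B,X) → Nash equilibria.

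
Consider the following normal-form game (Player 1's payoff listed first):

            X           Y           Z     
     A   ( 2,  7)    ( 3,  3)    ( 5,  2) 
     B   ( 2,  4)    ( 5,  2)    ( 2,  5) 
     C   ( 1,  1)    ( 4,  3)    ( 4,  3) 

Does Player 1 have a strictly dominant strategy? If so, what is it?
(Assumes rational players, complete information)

No strictly dominant strategy exists for Player 1

Work:
A strategy strictly dominates another if it gives a strictly higher payoff against every opponent action. Compare each pair of P1's strategies column-by-column:
  A vs B: [2 vs 2, 3 vs 5, 5 vs 2] → A does not strictly dominate B (column X: 2 ≤ 2)
  A vs C: [2 vs 1, 3 vs 4, 5 vs 4] → A does not strictly dominate C (column Y: 3 ≤ 4)
  B vs A: [2 vs 2, 5 vs 3, 2 vs 5] → B does not strictly dominate A (column X: 2 ≤ 2)
  B vs C: [2 vs 1, 5 vs 4, 2 vs 4] → B does not strictly dominate C (column Z: 2 ≤ 4)
  C vs A: [1 vs 2, 4 vs 3, 4 vs 5] → C does not strictly dominate A (column X: 1 ≤ 2)
  C vs B: [1 vs 2, 4 vs 5, 4 vs 2] → C does not strictly dominate B (column X: 1 ≤ 2)
No single strategy strictly dominates all others → no strictly dominant strategy.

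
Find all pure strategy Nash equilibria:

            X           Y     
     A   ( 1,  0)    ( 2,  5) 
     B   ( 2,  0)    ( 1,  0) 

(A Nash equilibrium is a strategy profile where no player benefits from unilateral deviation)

Nash equilibrium: (A, Y), (B, X)

Work:
Best responses:
  P1 vs X: payoffs [1, 2] → best response B (payoff 2)
  P1 vs Y: payoffs [2, 1] → best response A (payoff 2)
  P2 vs A: payoffs [0, 5] → best response Y (payoff 5)
  P2 vs B: payoffs [0, 0] → best response X/Y (payoff 0)
Mutual best responses: (A,Y), (B,X) → Nash equilibria.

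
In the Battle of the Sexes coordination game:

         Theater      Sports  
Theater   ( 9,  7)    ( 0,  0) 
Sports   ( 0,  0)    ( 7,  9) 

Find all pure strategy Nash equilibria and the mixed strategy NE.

Pure NE: (Theater, Theater) and (Sports, Sports); Mixed NE: p = 0.5625, q = 0.4375

Work:
Check pure NE:
(Theater, Theater): (9, 7) - no unilateral deviation beneficial
(Sports, Sports): (7, 9) - no unilateral deviation beneficial
Mixed NE: P1 plays Theater with p = 0.5625, P2 plays Theater with q = 0.4375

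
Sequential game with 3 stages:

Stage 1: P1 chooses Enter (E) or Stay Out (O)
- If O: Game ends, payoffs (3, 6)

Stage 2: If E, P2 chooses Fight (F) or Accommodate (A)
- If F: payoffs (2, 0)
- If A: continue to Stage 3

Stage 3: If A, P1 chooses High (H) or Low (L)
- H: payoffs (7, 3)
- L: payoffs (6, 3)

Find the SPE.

SPE: (E, A, H); Outcome (7, 3)

Work:
Stage 3: P1 chooses H (7 vs 6)
Stage 2: P2: F->0, A->3 (anticipating H). Choose A
Stage 1: P1: O->3, E->7 (anticipating A, H). Choose E
SPE path: E -> A -> H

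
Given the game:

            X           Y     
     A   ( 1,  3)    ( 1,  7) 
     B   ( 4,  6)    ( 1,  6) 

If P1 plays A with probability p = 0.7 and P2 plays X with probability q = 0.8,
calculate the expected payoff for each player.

E[P1] = 1.72, E[P2] = 4.46

Work:
E[P1] = p·q·π₁(A,X) + p·(1-q)·π₁(A,Y) + (1-p)·q·π₁(B,X) + (1-p)·(1-q)·π₁(B,Y)
= 0.7·0.8·1 + 0.7·0.2·1 + 0.3·0.8·4 + 0.3·0.2·1
= 1.72

E[P2] = 4.46 (similar calculation)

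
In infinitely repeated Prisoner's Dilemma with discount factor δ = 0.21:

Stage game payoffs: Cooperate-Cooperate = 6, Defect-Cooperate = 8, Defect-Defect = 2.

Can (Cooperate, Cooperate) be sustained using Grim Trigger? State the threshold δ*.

δ* = 0.3333; since δ = 0.21 < 0.3333, cooperation cannot be sustained

Work:
For Grim Trigger:
Cooperate forever: 6/(1-δ)
Defect then punished: 8 + 2·δ/(1-δ)
Need: 6/(1-δ) ≥ 8 + 2·δ/(1-δ)
Solving: δ ≥ (T-R)/(T-P) = (8-6)/(8-2) = 0.3333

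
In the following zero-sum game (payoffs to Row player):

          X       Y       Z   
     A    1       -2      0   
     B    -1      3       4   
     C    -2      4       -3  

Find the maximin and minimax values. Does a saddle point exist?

Maximin = -1, Minimax = 1, Saddle: False

Work:
Row minimums: [-2, -1, -3] → maximin = -1
Column maximums: [1, 4, 4] → minimax = 1
No saddle point (maximin ≠ minimax). Mixed strategy needed.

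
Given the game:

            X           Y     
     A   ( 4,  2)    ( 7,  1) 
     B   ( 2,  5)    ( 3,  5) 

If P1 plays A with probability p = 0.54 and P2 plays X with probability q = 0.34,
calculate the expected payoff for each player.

E[P1] = 4.4528, E[P2] = 3.0236

Work:
E[P1] = p·q·π₁(A,X) + p·(1-q)·π₁(A,Y) + (1-p)·q·π₁(B,X) + (1-p)·(1-q)·π₁(B,Y)
= 0.54·0.34·4 + 0.54·0.66·7 + 0.46·0.34·2 + 0.46·0.66·3
= 4.4528

E[P2] = 3.0236 (similar calculation)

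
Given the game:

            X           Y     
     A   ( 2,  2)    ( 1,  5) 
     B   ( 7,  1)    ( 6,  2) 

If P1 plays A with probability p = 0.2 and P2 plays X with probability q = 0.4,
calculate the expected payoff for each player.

E[P1] = 5.4, E[P2] = 2.04

Work:
E[P1] = p·q·π₁(A,X) + p·(1-q)·π₁(A,Y) + (1-p)·q·π₁(B,X) + (1-p)·(1-q)·π₁(B,Y)
= 0.2·0.4·2 + 0.2·0.6·1 + 0.8·0.4·7 + 0.8·0.6·6
= 5.4

E[P2] = 2.04 (similar calculation)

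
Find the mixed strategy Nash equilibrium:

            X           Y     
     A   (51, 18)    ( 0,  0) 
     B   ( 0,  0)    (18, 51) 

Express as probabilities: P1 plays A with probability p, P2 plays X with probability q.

p = 0.7391, q = 0.2609

Work:
Find probabilities that make opponent indifferent:
P2 chooses q to make P1 indifferent between A and B
P1 chooses p to make P2 indifferent between X and Y
Mixed NE: P1 plays (A: 0.7391, B: 0.2609), P2 plays (X: 0.2609, Y: 0.7391)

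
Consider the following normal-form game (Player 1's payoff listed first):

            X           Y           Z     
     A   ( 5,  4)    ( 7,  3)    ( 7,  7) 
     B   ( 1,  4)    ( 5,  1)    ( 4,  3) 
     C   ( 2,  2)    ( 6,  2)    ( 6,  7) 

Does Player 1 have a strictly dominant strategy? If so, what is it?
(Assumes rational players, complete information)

Yes, Player 1's strictly dominant strategy is A

Work:
A strategy strictly dominates another if it gives a strictly higher payoff against every opponent action. Compare each pair of P1's strategies column-by-column:
  A vs B: [5 vs 1, 7 vs 5, 7 vs 4] → A strictly dominates B
  A vs C: [5 vs 2, 7 vs 6, 7 vs 6] → A strictly dominates C
  B vs A: [1 vs 5, 5 vs 7, 4 vs 7] → B does not strictly dominate A (column X: 1 ≤ 5)
  B vs C: [1 vs 2, 5 vs 6, 4 vs 6] → B does not strictly dominate C (column X: 1 ≤ 2)
  C vs A: [2 vs 5, 6 vs 7, 6 vs 7] → C does not strictly dominate A (column X: 2 ≤ 5)
  C vs B: [2 vs 1, 6 vs 5, 6 vs 4] → C strictly dominates B
A strictly dominates every other strategy → strictly dominant.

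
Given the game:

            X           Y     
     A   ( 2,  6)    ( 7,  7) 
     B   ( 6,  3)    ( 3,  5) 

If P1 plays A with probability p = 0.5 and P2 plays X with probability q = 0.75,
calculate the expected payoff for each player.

E[P1] = 4.25, E[P2] = 4.875

Work:
E[P1] = p·q·π₁(A,X) + p·(1-q)·π₁(A,Y) + (1-p)·q·π₁(B,X) + (1-p)·(1-q)·π₁(B,Y)
= 0.5·0.75·2 + 0.5·0.25·7 + 0.5·0.75·6 + 0.5·0.25·3
= 4.25

E[P2] = 4.875 (similar calculation)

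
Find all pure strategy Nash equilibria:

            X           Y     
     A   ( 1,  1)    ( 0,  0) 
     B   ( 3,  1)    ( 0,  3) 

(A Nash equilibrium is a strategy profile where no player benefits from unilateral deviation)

Nash equilibrium: (B, Y)

Work:
Best responses:
  P1 vs X: payoffs [1, 3] → best response B (payoff 3)
  P1 vs Y: payoffs [0, 0] → best response A/B (payoff 0)
  P2 vs A: payoffs [1, 0] → best response X (payoff 1)
  P2 vs B: payoffs [1, 3] → best response Y (payoff 3)
Mutual best responses: (B,Y) → Nash equilibria.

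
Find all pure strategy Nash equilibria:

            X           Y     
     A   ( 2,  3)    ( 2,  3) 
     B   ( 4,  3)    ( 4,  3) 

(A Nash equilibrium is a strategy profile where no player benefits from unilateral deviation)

Nash equilibrium: (B, X), (B, Y)

Work:
Best responses:
  P1 vs X: payoffs [2, 4] → best response B (payoff 4)
  P1 vs Y: payoffs [2, 4] → best response B (payoff 4)
  P2 vs A: payoffs [3, 3] → best response X/Y (payoff 3)
  P2 vs B: payoffs [3, 3] → best response X/Y (payoff 3)
Mutual best responses: (B,X), (B,Y) → Nash equilibria.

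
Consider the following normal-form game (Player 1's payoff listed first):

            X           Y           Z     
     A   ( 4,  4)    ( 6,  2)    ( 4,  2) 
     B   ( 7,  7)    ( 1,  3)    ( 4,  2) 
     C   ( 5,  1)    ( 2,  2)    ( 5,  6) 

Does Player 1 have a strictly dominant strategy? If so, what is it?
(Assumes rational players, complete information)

No strictly dominant strategy exists for Player 1

Work:
A strategy strictly dominates another if it gives a strictly higher payoff against every opponent action. Compare each pair of P1's strategies column-by-column:
  A vs B: [4 vs 7, 6 vs 1, 4 vs 4] → A does not strictly dominate B (column X: 4 ≤ 7)
  A vs C: [4 vs 5, 6 vs 2, 4 vs 5] → A does not strictly dominate C (column X: 4 ≤ 5)
  B vs A: [7 vs 4, 1 vs 6, 4 vs 4] → B does not strictly dominate A (column Y: 1 ≤ 6)
  B vs C: [7 vs 5, 1 vs 2, 4 vs 5] → B does not strictly dominate C (column Y: 1 ≤ 2)
  C vs A: [5 vs 4, 2 vs 6, 5 vs 4] → C does not strictly dominate A (column Y: 2 ≤ 6)
  C vs B: [5 vs 7, 2 vs 1, 5 vs 4] → C does not strictly dominate B (column X: 5 ≤ 7)
No single strategy strictly dominates all others → no strictly dominant strategy.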